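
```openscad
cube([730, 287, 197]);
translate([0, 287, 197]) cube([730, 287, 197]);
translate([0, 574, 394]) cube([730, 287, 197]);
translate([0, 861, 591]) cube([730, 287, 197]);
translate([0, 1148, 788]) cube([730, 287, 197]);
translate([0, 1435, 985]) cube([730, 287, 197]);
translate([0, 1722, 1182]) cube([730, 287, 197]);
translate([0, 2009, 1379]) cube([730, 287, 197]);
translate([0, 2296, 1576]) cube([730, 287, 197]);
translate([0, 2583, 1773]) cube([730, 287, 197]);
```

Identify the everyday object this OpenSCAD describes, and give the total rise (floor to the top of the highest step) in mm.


A staircase. The total rise is 1970 mm.

10 identical blocks, each offset up and back from the previous — a staircase. Each step is 197 mm tall and there are 10 of them, so the total rise is 10 × 197 = 1970 mm.


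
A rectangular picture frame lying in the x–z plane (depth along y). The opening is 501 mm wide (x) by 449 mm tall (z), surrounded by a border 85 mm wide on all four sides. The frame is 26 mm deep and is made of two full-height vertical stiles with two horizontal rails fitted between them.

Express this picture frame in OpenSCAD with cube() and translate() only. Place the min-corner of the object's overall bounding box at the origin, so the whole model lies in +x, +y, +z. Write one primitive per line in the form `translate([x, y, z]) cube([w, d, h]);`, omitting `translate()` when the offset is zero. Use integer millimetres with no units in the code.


cube([85, 26, 619]);
translate([586, 0, 0]) cube([85, 26, 619]);
translate([85, 0, 0]) cube([501, 26, 85]);
translate([85, 0, 534]) cube([501, 26, 85]);


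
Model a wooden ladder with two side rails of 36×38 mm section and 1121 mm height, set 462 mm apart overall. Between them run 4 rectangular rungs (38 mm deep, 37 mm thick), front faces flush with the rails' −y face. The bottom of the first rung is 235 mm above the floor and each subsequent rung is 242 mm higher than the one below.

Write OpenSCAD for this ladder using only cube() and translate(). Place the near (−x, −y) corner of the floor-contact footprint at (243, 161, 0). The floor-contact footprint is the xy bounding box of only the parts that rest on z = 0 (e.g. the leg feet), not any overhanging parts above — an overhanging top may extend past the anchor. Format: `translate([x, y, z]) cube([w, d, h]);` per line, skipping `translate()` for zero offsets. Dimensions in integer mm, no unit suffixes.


translate([243, 161, 0]) cube([36, 38, 1121]);
translate([669, 161, 0]) cube([36, 38, 1121]);
translate([279, 161, 235]) cube([390, 38, 37]);
translate([279, 161, 477]) cube([390, 38, 37]);
translate([279, 161, 719]) cube([390, 38, 37]);
translate([279, 161, 961]) cube([390, 38, 37]);


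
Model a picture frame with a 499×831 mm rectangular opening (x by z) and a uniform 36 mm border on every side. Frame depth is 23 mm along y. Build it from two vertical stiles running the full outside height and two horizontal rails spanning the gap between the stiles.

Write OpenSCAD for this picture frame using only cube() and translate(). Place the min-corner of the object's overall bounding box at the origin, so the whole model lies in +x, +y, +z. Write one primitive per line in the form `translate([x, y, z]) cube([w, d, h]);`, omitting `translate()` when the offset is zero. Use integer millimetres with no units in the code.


cube([36, 23, 903]);
translate([535, 0, 0]) cube([36, 23, 903]);
translate([36, 0, 0]) cube([499, 23, 36]);
translate([36, 0, 867]) cube([499, 23, 36]);


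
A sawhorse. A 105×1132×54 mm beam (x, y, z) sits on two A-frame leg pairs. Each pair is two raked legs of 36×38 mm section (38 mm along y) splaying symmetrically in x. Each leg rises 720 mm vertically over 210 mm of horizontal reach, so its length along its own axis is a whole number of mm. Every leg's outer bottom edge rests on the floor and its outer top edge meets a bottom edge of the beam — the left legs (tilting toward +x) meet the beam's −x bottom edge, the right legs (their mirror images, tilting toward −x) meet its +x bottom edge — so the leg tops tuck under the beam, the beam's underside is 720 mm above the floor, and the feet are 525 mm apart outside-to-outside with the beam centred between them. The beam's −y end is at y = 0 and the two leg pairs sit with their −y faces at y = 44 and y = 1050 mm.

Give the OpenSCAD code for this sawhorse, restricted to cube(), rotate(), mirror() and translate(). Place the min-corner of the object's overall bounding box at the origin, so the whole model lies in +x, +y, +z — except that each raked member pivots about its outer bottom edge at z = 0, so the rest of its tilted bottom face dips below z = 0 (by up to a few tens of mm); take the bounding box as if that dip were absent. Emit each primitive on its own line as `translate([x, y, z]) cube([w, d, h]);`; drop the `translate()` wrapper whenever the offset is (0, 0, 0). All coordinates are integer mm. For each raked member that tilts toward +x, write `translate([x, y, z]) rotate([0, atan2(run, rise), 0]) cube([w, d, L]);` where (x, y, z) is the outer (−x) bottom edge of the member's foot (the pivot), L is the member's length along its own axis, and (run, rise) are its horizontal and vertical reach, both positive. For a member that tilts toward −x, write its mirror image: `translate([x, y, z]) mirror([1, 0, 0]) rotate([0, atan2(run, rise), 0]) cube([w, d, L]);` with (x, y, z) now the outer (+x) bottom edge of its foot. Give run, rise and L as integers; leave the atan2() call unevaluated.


translate([210, 0, 720]) cube([105, 1132, 54]);
translate([0, 44, 0]) rotate([0, atan2(210, 720), 0]) cube([36, 38, 750]);
translate([525, 44, 0]) mirror([1, 0, 0]) rotate([0, atan2(210, 720), 0]) cube([36, 38, 750]);
translate([0, 1050, 0]) rotate([0, atan2(210, 720), 0]) cube([36, 38, 750]);
translate([525, 1050, 0]) mirror([1, 0, 0]) rotate([0, atan2(210, 720), 0]) cube([36, 38, 750]);


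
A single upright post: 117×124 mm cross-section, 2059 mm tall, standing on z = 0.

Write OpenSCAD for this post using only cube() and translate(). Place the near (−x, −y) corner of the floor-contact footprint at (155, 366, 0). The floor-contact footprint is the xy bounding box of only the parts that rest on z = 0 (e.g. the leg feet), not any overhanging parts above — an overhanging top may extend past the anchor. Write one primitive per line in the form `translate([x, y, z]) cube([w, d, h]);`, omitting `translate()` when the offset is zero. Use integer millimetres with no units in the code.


translate([155, 366, 0]) cube([117, 124, 2059]);


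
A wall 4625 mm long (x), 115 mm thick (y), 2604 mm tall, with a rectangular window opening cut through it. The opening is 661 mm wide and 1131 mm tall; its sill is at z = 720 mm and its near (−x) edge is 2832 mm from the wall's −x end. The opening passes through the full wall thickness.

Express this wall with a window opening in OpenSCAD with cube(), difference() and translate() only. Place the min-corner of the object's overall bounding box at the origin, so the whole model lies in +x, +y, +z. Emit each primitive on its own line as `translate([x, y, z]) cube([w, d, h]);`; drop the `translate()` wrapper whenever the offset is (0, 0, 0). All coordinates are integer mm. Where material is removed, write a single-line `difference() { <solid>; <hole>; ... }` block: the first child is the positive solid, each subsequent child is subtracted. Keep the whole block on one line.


difference() { cube([4625, 115, 2604]); translate([2832, 0, 720]) cube([661, 115, 1131]); }


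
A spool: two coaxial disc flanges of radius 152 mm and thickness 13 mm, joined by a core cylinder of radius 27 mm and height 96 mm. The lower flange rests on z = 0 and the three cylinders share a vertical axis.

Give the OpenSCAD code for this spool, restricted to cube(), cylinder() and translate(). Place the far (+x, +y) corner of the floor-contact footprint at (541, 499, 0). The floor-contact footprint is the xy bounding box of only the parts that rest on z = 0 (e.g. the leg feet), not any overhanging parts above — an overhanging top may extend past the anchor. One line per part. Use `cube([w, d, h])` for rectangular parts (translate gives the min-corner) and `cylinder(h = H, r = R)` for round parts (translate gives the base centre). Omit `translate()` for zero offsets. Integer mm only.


translate([389, 347, 0]) cylinder(h = 13, r = 152);
translate([389, 347, 13]) cylinder(h = 96, r = 27);
translate([389, 347, 109]) cylinder(h = 13, r = 152);


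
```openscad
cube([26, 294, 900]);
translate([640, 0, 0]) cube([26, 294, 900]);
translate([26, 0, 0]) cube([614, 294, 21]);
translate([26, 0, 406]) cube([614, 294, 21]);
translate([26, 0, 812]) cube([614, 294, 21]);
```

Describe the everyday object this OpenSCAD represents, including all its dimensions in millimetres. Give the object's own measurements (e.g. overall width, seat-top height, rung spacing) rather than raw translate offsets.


An open bookshelf. Two side panels, each 26 mm thick, 294 mm deep and 900 mm tall, stand 666 mm apart (outside-to-outside). Between them sit 3 shelves, each 21 mm thick and 294 mm deep, spanning the full gap between the sides. The bottom shelf rests on the floor (its underside at z = 0) and the clear gap between one shelf's top and the next shelf's underside is 385 mm.


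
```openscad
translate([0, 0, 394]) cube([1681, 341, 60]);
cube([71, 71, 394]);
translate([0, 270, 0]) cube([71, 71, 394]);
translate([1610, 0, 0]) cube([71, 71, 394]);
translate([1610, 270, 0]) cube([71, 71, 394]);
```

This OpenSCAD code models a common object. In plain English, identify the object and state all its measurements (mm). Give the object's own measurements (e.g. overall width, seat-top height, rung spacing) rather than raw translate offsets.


A long wooden bench with a 1681 mm (x) × 341 mm (y) seat, 60 mm thick, its top surface 454 mm above the floor. Four 71 mm square legs at the seat corners, flush with the edges, run from z = 0 to the seat underside.


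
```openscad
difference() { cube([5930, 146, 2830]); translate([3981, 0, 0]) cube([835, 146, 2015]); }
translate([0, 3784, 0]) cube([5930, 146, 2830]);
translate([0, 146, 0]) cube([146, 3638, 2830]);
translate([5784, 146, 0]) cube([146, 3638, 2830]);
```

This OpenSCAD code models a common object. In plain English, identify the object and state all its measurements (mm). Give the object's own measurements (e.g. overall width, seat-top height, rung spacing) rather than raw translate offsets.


A single room: four walls, each 2830 mm tall and 146 mm thick, enclosing an outside footprint 5930×3930 mm (x × y), no floor or roof. The front and back walls (−y and +y sides) run the full x-width; the side walls fit between their inner faces. A door opening 835 mm wide and 2015 mm tall is cut through the front wall from the floor up, its −x edge 3981 mm from the wall's −x end.


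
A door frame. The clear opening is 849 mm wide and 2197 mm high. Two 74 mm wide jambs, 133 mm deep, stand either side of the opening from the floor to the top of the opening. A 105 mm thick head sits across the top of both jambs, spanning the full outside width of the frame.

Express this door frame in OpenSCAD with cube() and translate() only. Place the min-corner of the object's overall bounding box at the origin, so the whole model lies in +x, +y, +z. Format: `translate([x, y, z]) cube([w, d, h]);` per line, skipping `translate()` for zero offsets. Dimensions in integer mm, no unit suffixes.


cube([74, 133, 2197]);
translate([923, 0, 0]) cube([74, 133, 2197]);
translate([0, 0, 2197]) cube([997, 133, 105]);


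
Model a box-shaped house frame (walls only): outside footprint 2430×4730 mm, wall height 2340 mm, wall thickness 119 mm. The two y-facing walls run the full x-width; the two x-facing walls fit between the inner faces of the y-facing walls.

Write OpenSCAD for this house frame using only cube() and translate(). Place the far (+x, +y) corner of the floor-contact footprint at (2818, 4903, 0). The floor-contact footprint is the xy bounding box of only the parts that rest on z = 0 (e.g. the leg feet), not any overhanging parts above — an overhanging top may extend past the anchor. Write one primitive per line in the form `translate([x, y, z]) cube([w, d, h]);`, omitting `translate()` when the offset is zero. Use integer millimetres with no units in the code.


translate([388, 173, 0]) cube([2430, 119, 2340]);
translate([388, 4784, 0]) cube([2430, 119, 2340]);
translate([388, 292, 0]) cube([119, 4492, 2340]);
translate([2699, 292, 0]) cube([119, 4492, 2340]);


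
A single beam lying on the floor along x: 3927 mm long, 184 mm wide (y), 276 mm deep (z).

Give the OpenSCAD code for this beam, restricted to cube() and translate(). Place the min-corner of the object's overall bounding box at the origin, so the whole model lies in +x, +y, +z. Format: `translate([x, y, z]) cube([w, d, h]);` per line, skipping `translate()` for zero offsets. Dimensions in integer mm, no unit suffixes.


cube([3927, 184, 276]);


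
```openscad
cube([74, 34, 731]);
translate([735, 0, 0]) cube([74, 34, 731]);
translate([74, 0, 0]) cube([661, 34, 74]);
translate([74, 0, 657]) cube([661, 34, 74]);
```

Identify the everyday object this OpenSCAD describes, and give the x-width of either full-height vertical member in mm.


A picture frame. The border width is 74 mm.

Four thin pieces enclosing a rectangular opening — a picture frame. The two full-height stiles are 731 mm tall; the top rail sits at z = 657 and is 74 mm tall, so the border above the opening is 731 − 657 = 74 mm, matching the stile x-width.


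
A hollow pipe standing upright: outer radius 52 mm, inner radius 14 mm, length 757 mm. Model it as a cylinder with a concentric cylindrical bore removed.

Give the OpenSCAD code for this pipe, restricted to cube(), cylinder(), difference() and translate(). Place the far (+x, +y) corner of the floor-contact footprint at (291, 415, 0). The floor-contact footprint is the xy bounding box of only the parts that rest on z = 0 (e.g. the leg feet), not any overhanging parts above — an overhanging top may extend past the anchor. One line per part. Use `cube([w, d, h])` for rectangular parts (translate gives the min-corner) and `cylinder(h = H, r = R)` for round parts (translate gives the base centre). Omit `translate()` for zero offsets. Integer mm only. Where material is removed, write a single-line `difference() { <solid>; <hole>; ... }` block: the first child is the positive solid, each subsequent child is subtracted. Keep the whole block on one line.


difference() { translate([239, 363, 0]) cylinder(h = 757, r = 52); translate([239, 363, 0]) cylinder(h = 757, r = 14); }


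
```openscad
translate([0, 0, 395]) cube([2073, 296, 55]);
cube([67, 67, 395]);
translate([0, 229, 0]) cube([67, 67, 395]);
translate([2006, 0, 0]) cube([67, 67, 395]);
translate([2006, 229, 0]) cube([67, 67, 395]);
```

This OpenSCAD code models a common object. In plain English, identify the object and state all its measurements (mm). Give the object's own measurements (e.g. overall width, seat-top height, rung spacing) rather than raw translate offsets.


A bench: a 2073×296 mm seat slab, 55 mm thick, top at z = 450 mm, on four 67×67 mm square legs flush with the seat corners and standing on z = 0.


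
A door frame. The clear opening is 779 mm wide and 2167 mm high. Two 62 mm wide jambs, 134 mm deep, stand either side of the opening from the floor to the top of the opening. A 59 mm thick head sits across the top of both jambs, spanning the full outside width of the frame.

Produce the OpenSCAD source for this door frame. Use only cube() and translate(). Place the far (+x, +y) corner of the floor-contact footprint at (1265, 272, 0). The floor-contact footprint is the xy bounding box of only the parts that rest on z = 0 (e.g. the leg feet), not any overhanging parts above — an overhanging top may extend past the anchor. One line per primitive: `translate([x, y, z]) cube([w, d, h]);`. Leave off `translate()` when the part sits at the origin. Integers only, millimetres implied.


translate([362, 138, 0]) cube([62, 134, 2167]);
translate([1203, 138, 0]) cube([62, 134, 2167]);
translate([362, 138, 2167]) cube([903, 134, 59]);


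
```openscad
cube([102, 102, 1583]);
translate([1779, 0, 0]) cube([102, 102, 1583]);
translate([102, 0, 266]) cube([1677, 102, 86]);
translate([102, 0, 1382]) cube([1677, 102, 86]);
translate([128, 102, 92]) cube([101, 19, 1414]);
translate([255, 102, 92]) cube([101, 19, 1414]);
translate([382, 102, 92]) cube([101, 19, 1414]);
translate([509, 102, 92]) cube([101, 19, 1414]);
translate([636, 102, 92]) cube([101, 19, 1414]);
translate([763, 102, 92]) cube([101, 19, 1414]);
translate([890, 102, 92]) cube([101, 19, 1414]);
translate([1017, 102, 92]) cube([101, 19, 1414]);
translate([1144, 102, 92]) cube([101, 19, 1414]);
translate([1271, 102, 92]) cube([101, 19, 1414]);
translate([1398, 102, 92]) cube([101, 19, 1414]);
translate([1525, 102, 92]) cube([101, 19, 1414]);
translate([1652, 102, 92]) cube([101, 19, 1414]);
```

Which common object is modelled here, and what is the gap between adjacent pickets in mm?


A fence section. The picket gap is 26 mm.

Two posts, two rails, 13 pickets — a fence section. Span 1677 mm holds 13 pickets of 101 mm with 14 equal gaps: ⌊(1677 − 13·101) / 14⌋ = 26 mm.


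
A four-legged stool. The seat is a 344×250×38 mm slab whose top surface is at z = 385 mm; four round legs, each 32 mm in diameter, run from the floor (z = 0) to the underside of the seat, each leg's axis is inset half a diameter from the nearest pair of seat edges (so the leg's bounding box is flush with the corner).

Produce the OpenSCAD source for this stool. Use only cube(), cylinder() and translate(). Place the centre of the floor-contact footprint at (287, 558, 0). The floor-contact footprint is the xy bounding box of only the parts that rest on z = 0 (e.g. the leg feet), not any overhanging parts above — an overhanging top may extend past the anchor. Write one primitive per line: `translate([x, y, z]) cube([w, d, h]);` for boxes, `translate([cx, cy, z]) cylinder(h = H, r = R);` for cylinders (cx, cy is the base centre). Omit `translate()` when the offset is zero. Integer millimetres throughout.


translate([115, 433, 347]) cube([344, 250, 38]);
translate([131, 449, 0]) cylinder(h = 347, r = 16);
translate([443, 449, 0]) cylinder(h = 347, r = 16);
translate([131, 667, 0]) cylinder(h = 347, r = 16);
translate([443, 667, 0]) cylinder(h = 347, r = 16);


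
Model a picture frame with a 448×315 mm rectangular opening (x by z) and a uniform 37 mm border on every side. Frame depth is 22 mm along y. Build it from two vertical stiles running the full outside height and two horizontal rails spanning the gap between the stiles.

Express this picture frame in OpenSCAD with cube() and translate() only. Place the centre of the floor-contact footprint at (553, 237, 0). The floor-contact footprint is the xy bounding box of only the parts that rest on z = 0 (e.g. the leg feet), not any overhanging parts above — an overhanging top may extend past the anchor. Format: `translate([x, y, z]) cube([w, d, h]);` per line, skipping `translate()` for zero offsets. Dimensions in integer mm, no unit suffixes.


translate([292, 226, 0]) cube([37, 22, 389]);
translate([777, 226, 0]) cube([37, 22, 389]);
translate([329, 226, 0]) cube([448, 22, 37]);
translate([329, 226, 352]) cube([448, 22, 37]);


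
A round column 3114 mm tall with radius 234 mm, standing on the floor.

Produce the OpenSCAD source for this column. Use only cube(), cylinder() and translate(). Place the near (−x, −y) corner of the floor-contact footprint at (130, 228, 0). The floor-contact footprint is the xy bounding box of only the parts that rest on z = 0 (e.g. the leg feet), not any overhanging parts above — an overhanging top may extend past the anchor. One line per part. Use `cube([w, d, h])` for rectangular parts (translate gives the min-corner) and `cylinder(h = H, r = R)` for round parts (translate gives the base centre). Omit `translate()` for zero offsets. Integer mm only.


translate([364, 462, 0]) cylinder(h = 3114, r = 234);


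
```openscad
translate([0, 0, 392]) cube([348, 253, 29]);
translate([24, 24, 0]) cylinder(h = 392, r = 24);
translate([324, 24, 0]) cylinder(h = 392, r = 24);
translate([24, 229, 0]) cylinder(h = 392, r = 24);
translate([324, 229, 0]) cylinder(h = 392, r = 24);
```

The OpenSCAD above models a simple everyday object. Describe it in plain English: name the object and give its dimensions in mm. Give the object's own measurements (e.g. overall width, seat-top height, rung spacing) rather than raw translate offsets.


A four-legged stool. The seat is a 348×253×29 mm slab whose top surface is at z = 421 mm; four round legs, each 48 mm in diameter, run from the floor (z = 0) to the underside of the seat, each leg's axis is inset half a diameter from the nearest pair of seat edges (so the leg's bounding box is flush with the corner).


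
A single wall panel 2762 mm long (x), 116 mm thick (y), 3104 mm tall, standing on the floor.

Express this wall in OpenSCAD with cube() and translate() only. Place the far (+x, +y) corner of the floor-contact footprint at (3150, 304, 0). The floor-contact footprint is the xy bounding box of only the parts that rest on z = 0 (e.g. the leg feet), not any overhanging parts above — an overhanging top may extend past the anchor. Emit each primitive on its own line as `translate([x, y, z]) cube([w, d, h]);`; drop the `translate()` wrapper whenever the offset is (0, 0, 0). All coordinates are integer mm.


translate([388, 188, 0]) cube([2762, 116, 3104]);


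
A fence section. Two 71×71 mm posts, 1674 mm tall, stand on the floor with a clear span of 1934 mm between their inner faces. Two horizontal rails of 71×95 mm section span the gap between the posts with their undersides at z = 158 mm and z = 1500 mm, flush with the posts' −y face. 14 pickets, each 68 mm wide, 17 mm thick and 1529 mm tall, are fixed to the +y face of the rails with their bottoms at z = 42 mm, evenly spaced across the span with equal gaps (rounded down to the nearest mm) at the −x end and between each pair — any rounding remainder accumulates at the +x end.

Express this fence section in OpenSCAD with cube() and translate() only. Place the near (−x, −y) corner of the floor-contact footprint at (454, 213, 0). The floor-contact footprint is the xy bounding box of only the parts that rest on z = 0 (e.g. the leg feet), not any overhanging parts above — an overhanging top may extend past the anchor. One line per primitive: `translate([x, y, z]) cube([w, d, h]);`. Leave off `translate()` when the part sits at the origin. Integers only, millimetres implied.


translate([454, 213, 0]) cube([71, 71, 1674]);
translate([2459, 213, 0]) cube([71, 71, 1674]);
translate([525, 213, 158]) cube([1934, 71, 95]);
translate([525, 213, 1500]) cube([1934, 71, 95]);
translate([590, 284, 42]) cube([68, 17, 1529]);
translate([723, 284, 42]) cube([68, 17, 1529]);
translate([856, 284, 42]) cube([68, 17, 1529]);
translate([989, 284, 42]) cube([68, 17, 1529]);
translate([1122, 284, 42]) cube([68, 17, 1529]);
translate([1255, 284, 42]) cube([68, 17, 1529]);
translate([1388, 284, 42]) cube([68, 17, 1529]);
translate([1521, 284, 42]) cube([68, 17, 1529]);
translate([1654, 284, 42]) cube([68, 17, 1529]);
translate([1787, 284, 42]) cube([68, 17, 1529]);
translate([1920, 284, 42]) cube([68, 17, 1529]);
translate([2053, 284, 42]) cube([68, 17, 1529]);
translate([2186, 284, 42]) cube([68, 17, 1529]);
translate([2319, 284, 42]) cube([68, 17, 1529]);


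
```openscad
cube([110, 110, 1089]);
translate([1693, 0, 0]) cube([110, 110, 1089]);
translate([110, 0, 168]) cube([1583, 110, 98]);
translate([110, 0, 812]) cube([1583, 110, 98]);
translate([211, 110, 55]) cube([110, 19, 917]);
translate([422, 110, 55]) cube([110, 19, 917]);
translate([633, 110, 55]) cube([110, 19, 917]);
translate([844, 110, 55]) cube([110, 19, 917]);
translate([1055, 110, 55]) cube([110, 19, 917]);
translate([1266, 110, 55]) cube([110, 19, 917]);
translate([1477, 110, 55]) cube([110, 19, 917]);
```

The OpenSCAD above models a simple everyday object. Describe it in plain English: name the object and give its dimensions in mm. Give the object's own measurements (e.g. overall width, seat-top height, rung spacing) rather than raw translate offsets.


A fence section. Two 110×110 mm posts, 1089 mm tall, stand on the floor with a clear span of 1583 mm between their inner faces. Two horizontal rails of 110×98 mm section span the gap between the posts with their undersides at z = 168 mm and z = 812 mm, flush with the posts' −y face. 7 pickets, each 110 mm wide, 19 mm thick and 917 mm tall, are fixed to the +y face of the rails with their bottoms at z = 55 mm, spaced across the span with a 101 mm gap after the −x post and between neighbouring pickets, with 106 mm left before the +x post.


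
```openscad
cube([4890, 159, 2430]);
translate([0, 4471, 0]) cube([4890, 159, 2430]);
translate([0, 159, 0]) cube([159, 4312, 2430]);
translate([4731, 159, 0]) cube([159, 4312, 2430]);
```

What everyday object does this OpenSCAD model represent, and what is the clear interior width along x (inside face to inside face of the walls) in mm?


A house (or room) frame. The interior width is 4572 mm.

Four 2430 mm walls enclosing a rectangle with no floor or roof — a room or house frame. Outside width is 4890 mm and wall thickness is 159 mm, so the interior width is 4890 − 2 × 159 = 4572 mm.


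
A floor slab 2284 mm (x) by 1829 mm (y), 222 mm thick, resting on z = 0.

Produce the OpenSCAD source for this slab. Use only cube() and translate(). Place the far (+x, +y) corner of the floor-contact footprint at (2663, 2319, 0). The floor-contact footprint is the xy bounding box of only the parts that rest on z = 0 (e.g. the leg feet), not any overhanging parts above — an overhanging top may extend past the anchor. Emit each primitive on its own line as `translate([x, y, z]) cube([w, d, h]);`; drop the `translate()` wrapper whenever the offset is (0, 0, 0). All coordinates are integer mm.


translate([379, 490, 0]) cube([2284, 1829, 222]);


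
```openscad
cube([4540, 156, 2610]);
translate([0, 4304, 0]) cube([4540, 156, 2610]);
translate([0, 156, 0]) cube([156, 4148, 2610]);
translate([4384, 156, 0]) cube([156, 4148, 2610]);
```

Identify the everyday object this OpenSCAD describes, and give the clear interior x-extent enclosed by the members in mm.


A house (or room) frame. The interior width is 4228 mm.

Four 2610 mm walls enclosing a rectangle with no floor or roof — a room or house frame. Outside width is 4540 mm and wall thickness is 156 mm, so the interior width is 4540 − 2 × 156 = 4228 mm.


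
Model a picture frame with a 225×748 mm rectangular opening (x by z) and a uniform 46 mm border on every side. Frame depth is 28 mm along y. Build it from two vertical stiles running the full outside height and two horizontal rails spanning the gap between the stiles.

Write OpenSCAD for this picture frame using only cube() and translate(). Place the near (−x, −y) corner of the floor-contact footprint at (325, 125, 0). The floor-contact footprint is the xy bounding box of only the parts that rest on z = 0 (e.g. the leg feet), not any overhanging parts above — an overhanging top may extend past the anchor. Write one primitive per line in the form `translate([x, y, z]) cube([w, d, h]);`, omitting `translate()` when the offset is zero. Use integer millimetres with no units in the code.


translate([325, 125, 0]) cube([46, 28, 840]);
translate([596, 125, 0]) cube([46, 28, 840]);
translate([371, 125, 0]) cube([225, 28, 46]);
translate([371, 125, 794]) cube([225, 28, 46]);


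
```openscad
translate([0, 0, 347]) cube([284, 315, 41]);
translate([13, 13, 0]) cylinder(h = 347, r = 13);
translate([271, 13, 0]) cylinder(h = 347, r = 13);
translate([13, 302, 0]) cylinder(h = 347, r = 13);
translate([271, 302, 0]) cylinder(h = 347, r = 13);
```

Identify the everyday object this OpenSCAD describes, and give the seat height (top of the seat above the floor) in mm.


A stool. The seat height is 388 mm.

A 284×315×41 slab at z = 347 on four corner cylinders — a stool. The seat top is 347 + 41 = 388 mm.


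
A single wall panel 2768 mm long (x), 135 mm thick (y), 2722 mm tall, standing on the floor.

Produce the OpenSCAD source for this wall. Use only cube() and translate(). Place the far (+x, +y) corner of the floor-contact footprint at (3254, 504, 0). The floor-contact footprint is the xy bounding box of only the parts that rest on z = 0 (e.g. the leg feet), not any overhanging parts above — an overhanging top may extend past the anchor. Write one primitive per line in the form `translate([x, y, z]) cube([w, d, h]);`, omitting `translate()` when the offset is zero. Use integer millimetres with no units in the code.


translate([486, 369, 0]) cube([2768, 135, 2722]);


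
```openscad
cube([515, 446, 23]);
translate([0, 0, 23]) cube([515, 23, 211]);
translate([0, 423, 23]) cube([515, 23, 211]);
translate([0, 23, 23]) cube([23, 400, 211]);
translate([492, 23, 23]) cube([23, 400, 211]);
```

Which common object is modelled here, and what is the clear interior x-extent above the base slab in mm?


An open box. The internal width is 469 mm.

A 515×446 base slab with four walls standing on it — an open box. The base is 515 mm wide and the walls are 23 mm thick, so the internal width is 515 − 2 × 23 = 469 mm.


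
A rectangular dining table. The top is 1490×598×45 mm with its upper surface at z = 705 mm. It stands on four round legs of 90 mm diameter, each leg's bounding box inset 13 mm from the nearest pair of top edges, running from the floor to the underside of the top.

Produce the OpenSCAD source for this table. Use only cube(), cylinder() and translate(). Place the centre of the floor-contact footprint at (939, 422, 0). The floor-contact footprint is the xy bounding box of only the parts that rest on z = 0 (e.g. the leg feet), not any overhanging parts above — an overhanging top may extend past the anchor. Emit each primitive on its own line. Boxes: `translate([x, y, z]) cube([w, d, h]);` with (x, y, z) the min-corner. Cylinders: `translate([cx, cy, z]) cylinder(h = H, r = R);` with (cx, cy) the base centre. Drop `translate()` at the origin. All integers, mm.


translate([194, 123, 660]) cube([1490, 598, 45]);
translate([252, 181, 0]) cylinder(h = 660, r = 45);
translate([1626, 181, 0]) cylinder(h = 660, r = 45);
translate([252, 663, 0]) cylinder(h = 660, r = 45);
translate([1626, 663, 0]) cylinder(h = 660, r = 45);


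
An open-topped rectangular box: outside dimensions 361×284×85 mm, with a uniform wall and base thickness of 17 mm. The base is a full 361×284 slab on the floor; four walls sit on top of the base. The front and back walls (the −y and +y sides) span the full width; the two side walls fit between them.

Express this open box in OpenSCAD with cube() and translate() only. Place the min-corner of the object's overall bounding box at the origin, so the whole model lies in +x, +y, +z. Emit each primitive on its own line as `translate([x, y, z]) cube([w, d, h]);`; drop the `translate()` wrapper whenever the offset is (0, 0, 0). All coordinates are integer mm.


cube([361, 284, 17]);
translate([0, 0, 17]) cube([361, 17, 68]);
translate([0, 267, 17]) cube([361, 17, 68]);
translate([0, 17, 17]) cube([17, 250, 68]);
translate([344, 17, 17]) cube([17, 250, 68]);


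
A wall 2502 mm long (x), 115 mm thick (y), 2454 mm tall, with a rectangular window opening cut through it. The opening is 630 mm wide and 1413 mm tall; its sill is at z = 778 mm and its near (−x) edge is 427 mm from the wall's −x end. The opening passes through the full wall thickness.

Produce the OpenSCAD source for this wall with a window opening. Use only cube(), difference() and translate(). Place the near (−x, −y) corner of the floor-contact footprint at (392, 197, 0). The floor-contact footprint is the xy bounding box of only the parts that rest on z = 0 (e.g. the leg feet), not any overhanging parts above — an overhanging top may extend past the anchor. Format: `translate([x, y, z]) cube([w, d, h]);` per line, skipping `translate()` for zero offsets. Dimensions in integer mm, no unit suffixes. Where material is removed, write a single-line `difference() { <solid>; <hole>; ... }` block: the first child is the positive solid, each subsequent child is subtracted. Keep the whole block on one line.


difference() { translate([392, 197, 0]) cube([2502, 115, 2454]); translate([819, 197, 778]) cube([630, 115, 1413]); }


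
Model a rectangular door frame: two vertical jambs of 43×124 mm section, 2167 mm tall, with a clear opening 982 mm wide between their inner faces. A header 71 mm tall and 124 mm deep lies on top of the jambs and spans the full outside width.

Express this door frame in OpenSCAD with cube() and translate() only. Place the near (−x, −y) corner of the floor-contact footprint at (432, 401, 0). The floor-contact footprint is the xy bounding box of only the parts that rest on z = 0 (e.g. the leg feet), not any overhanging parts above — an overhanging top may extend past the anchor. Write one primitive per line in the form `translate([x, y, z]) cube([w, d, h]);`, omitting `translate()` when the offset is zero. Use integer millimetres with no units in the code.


translate([432, 401, 0]) cube([43, 124, 2167]);
translate([1457, 401, 0]) cube([43, 124, 2167]);
translate([432, 401, 2167]) cube([1068, 124, 71]);


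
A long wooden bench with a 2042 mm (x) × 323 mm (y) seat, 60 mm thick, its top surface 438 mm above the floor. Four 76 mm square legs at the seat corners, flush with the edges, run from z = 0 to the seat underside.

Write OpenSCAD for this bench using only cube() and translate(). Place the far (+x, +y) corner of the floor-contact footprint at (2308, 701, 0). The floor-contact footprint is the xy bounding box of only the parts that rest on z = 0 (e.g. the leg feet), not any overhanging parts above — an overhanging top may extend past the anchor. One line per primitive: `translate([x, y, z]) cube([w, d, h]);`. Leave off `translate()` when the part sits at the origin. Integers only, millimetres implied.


translate([266, 378, 378]) cube([2042, 323, 60]);
translate([266, 378, 0]) cube([76, 76, 378]);
translate([266, 625, 0]) cube([76, 76, 378]);
translate([2232, 378, 0]) cube([76, 76, 378]);
translate([2232, 625, 0]) cube([76, 76, 378]);


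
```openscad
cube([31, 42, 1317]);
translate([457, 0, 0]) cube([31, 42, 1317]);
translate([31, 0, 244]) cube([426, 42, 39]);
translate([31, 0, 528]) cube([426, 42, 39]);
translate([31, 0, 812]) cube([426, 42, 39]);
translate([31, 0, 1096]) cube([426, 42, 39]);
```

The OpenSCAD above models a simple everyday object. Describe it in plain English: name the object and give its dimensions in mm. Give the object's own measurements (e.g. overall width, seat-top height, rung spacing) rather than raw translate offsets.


A straight ladder. Two 31×42 mm vertical rails, 1317 mm tall, stand 488 mm apart (outside-to-outside) with their front faces coplanar on the −y side. 4 rungs, each 42 mm deep and 39 mm tall, span between the inner faces of the rails, front faces flush with the rails. The lowest rung's underside is at z = 244 mm and rungs are spaced 284 mm apart (underside to underside).


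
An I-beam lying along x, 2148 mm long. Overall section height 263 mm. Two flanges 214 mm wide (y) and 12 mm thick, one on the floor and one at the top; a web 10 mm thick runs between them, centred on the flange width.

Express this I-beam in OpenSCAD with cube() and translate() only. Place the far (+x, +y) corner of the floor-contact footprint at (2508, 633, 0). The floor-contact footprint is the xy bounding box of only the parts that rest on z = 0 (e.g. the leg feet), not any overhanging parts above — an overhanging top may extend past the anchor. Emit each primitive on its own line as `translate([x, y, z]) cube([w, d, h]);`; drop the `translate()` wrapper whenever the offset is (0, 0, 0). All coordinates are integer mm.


translate([360, 419, 0]) cube([2148, 214, 12]);
translate([360, 521, 12]) cube([2148, 10, 239]);
translate([360, 419, 251]) cube([2148, 214, 12]);


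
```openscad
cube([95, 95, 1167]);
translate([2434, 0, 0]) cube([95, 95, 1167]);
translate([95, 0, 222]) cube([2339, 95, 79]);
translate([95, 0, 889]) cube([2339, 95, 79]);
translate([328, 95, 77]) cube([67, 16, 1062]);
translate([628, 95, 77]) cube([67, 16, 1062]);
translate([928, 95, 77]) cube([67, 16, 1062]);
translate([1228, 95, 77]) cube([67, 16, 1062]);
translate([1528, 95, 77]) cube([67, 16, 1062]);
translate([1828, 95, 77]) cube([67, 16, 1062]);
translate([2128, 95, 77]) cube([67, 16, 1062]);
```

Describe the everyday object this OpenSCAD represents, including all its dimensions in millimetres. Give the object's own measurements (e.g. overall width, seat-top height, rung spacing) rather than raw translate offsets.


A fence section. Two 95×95 mm posts, 1167 mm tall, stand on the floor with a clear span of 2339 mm between their inner faces. Two horizontal rails of 95×79 mm section span the gap between the posts with their undersides at z = 222 mm and z = 889 mm, flush with the posts' −y face. 7 pickets, each 67 mm wide, 16 mm thick and 1062 mm tall, are fixed to the +y face of the rails with their bottoms at z = 77 mm, spaced across the span with a 233 mm gap after the −x post and between neighbouring pickets, with 239 mm left before the +x post.


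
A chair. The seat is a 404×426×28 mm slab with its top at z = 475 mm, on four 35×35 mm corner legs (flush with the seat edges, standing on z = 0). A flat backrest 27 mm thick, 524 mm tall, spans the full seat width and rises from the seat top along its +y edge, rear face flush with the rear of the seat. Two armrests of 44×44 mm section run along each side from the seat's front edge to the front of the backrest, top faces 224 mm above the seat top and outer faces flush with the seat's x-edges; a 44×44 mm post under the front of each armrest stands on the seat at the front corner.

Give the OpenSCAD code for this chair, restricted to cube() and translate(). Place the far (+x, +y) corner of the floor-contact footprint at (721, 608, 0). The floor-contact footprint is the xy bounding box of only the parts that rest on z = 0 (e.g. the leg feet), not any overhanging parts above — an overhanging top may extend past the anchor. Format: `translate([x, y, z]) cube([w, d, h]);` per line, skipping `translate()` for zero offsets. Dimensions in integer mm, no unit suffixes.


translate([317, 182, 447]) cube([404, 426, 28]);
translate([317, 182, 0]) cube([35, 35, 447]);
translate([686, 182, 0]) cube([35, 35, 447]);
translate([317, 573, 0]) cube([35, 35, 447]);
translate([686, 573, 0]) cube([35, 35, 447]);
translate([317, 581, 475]) cube([404, 27, 524]);
translate([317, 182, 655]) cube([44, 399, 44]);
translate([677, 182, 655]) cube([44, 399, 44]);
translate([317, 182, 475]) cube([44, 44, 180]);
translate([677, 182, 475]) cube([44, 44, 180]);


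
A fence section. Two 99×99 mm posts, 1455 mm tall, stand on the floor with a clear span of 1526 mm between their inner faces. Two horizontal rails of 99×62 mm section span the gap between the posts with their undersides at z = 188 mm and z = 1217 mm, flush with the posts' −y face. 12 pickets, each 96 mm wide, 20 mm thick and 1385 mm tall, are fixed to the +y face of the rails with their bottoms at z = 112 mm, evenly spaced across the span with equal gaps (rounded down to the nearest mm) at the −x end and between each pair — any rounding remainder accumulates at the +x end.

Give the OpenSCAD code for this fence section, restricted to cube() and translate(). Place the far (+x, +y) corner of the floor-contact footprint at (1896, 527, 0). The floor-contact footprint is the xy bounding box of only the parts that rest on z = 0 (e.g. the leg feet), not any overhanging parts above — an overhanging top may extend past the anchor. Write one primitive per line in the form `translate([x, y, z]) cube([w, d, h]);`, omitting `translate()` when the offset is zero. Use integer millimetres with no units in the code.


translate([172, 428, 0]) cube([99, 99, 1455]);
translate([1797, 428, 0]) cube([99, 99, 1455]);
translate([271, 428, 188]) cube([1526, 99, 62]);
translate([271, 428, 1217]) cube([1526, 99, 62]);
translate([299, 527, 112]) cube([96, 20, 1385]);
translate([423, 527, 112]) cube([96, 20, 1385]);
translate([547, 527, 112]) cube([96, 20, 1385]);
translate([671, 527, 112]) cube([96, 20, 1385]);
translate([795, 527, 112]) cube([96, 20, 1385]);
translate([919, 527, 112]) cube([96, 20, 1385]);
translate([1043, 527, 112]) cube([96, 20, 1385]);
translate([1167, 527, 112]) cube([96, 20, 1385]);
translate([1291, 527, 112]) cube([96, 20, 1385]);
translate([1415, 527, 112]) cube([96, 20, 1385]);
translate([1539, 527, 112]) cube([96, 20, 1385]);
translate([1663, 527, 112]) cube([96, 20, 1385]);
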